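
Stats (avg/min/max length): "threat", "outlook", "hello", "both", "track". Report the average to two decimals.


Lengths: "threat"=6, "outlook"=7, "hello"=5, "both"=4, "track"=5
Sum = 27, Count = 5
Average = 27/5 = 5.40
= avg=5.40, min=4, max=7


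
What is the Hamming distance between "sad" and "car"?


Comparing character by character (same length = 3):
  Pos 0: 's' vs 'c' !=
  Pos 1: 'a' vs 'a' =
  Pos 2: 'd' vs 'r' !=
Hamming distance = 2


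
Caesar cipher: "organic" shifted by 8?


Word: "organic"
Shift: 8
Each letter → (letter + shift) mod 26:
  'o' (14) + 8 = 22 → 'w'
  'r' (17) + 8 = 25 → 'z'
  'g' (6) + 8 = 14 → 'o'
  'a' (0) + 8 = 8 → 'i'
  'n' (13) + 8 = 21 → 'v'
  'i' (8) + 8 = 16 → 'q'
  'c' (2) + 8 = 10 → 'k'
Result = "wzoivqk"


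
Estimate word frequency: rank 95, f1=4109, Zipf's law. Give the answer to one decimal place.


Zipf's law: f(r) = f(1) / r
f(1) = 4109
f(95) = 4109 / 95
= 43.3 occurrences


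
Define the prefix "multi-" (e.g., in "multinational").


Prefix: multi-
Example: multinational = multi- + national
Meaning = many


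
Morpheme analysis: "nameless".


Word: "nameless"
Morphemes: name / -less
Each morpheme carries meaning
= 2 morphemes


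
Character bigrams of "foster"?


Word: "foster" (length 6)
Number of bigrams = 6 - 2 + 1 = 5
  Position 0: "fo"
  Position 1: "os"
  Position 2: "st"
  Position 3: "te"
  Position 4: "er"
Bigrams = "fo", "os", "st", "te", "er"


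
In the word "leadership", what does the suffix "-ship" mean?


Suffix: -ship
As in: leadership -> leader + -ship
Meaning = state / position


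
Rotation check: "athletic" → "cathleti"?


Word: "athletic", Candidate: "cathleti"
Method: check if candidate is substring of word+word
"athleticathletic" contains "cathleti"? Yes
Is rotation = Yes


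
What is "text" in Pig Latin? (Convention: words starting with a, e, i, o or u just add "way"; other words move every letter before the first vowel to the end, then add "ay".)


Word: "text"
Starts with consonant(s) → move to end, add 'ay'
Consonant cluster: "t"
Pig Latin = "exttay"


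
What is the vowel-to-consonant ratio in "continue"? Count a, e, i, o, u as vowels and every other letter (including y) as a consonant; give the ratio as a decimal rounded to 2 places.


Word: "continue"
Vowels (a,e,i,o,u): 4
Consonants: 4
Ratio = 4/4
= 1.00


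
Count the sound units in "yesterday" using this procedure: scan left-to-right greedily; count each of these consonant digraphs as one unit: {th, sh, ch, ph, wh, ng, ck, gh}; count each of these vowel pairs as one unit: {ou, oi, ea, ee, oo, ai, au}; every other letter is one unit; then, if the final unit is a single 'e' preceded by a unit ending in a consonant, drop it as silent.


Word: "yesterday" (9 letters)
Left-to-right scan:
  1. 'y' (letter)
  2. 'e' (letter)
  3. 's' (letter)
  4. 't' (letter)
  5. 'e' (letter)
  6. 'r' (letter)
  7. 'd' (letter)
  8. 'a' (letter)
  9. 'y' (letter)
Units from scan: 9
Sound units = 9 units


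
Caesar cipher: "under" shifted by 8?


Word: "under"
Shift: 8
Each letter → (letter + shift) mod 26:
  'u' (20) + 8 = 2 → 'c'
  'n' (13) + 8 = 21 → 'v'
  'd' (3) + 8 = 11 → 'l'
  'e' (4) + 8 = 12 → 'm'
  'r' (17) + 8 = 25 → 'z'
Result = "cvlmz"


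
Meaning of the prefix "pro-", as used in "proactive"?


Prefix: pro-
Example: proactive (pro- + active)
Meaning = forward / in favor of


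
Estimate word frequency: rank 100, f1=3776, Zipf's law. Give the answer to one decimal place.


Zipf's law: f(r) = f(1) / r
f(1) = 3776
f(100) = 3776 / 100
= 37.8 occurrences


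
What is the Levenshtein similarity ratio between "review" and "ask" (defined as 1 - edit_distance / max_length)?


Word 1: "review" (length 6)
Word 2: "ask" (length 3)
One optimal edit sequence:
  1. delete 'r'  (+1)
  2. delete 'e'  (+1)
  3. delete 'v'  (+1)
  4. substitute 'i' -> 'a'  (+1)
  5. substitute 'e' -> 's'  (+1)
  6. substitute 'w' -> 'k'  (+1)
Edit distance = 6
Max length = max(6, 3) = 6
Similarity = 1 - 6/6
= 0.0000


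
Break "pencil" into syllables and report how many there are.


Word: "pencil"
Syllable breakdown: pen / cil
Counting: 2 parts
= 2 syllables


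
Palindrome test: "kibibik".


Word: "kibibik"
Reversed: "kibibik"
Forward == Backward? kibibik == kibibik
Palindrome = Yes


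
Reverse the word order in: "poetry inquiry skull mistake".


Original: "poetry inquiry skull mistake"
Words (1..n): poetry | inquiry | skull | mistake
Reversed (n..1): mistake | skull | inquiry | poetry
Result = "mistake skull inquiry poetry"


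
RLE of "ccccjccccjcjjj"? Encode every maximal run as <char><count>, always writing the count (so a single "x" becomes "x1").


String: "ccccjccccjcjjj"
Scanning for consecutive runs:
  'c' x 4
  'j' x 1
  'c' x 4
  'j' x 1
  'c' x 1
  'j' x 3
RLE = "c4j1c4j1c1j3"


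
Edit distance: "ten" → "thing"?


Word 1: "ten" (length 3)
Word 2: "thing" (length 5)
One optimal edit sequence (insert/delete/substitute each cost 1):
  1. keep 't'
  2. insert 'h'  (+1)
  3. substitute 'e' -> 'i'  (+1)
  4. keep 'n'
  5. insert 'g'  (+1)
Total edit operations: 3
Edit distance = 3


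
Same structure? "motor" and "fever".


Pattern of "motor": [0, 1, 2, 1, 3]
Pattern of "fever": [0, 1, 2, 1, 3]
Patterns match
Same pattern = Yes


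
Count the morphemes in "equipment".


Word: "equipment"
Morphemes: equip + -ment
Each morpheme carries meaning
= 2 morphemes


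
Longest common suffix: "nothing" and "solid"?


Word 1: "nothing"
Word 2: "solid"
Comparing from end:
  Pos -1: 'g' != 'd' (stop)
LCS = "" (length 0)


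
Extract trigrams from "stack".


Word: "stack" (length 5)
Number of trigrams = 5 - 3 + 1 = 3
  Position 0: "sta"
  Position 1: "tac"
  Position 2: "ack"
Trigrams = "sta", "tac", "ack"


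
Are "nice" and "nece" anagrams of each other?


Word 1: "nice" → sorted: cein
Word 2: "nece" → sorted: ceen
Same letters? cein != ceen
Anagram = No


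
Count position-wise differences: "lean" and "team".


Comparing character by character (same length = 4):
  Pos 0: 'l' vs 't' !=
  Pos 1: 'e' vs 'e' =
  Pos 2: 'a' vs 'a' =
  Pos 3: 'n' vs 'm' !=
Hamming distance = 2


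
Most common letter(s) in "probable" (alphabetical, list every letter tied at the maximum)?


Word: "probable"
Letter counts:
  'a': 1
  'b': 2
  'e': 1
  'l': 1
  'o': 1
  'p': 1
  'r': 1
Maximum count = 2
Most frequent = 'b' (2 times each)


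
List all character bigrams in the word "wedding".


Word: "wedding" (length 7)
Number of bigrams = 7 - 2 + 1 = 6
  Position 0: "we"
  Position 1: "ed"
  Position 2: "dd"
  Position 3: "di"
  Position 4: "in"
  Position 5: "ng"
Bigrams = "we", "ed", "dd", "di", "in", "ng"


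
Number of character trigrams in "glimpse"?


Word: "glimpse" (length 7)
Number of 3-grams = length - 3 + 1 = 7 - 3 + 1
= 5


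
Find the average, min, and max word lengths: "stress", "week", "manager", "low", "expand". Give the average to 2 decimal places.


Lengths: "stress"=6, "week"=4, "manager"=7, "low"=3, "expand"=6
Sum = 26, Count = 5
Average = 26/5 = 5.20
= avg=5.20, min=3, max=7


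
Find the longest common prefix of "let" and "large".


Word 1: "let"
Word 2: "large"
Comparing from start:
  Pos 0: 'l' == 'l'
  Pos 1: 'e' != 'a' (stop)
LCP = "l" (length 1)


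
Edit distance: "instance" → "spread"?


Word 1: "instance" (length 8)
Word 2: "spread" (length 6)
One optimal edit sequence (insert/delete/substitute each cost 1):
  1. delete 'i'  (+1)
  2. delete 'n'  (+1)
  3. keep 's'
  4. substitute 't' -> 'p'  (+1)
  5. substitute 'a' -> 'r'  (+1)
  6. substitute 'n' -> 'e'  (+1)
  7. substitute 'c' -> 'a'  (+1)
  8. substitute 'e' -> 'd'  (+1)
Total edit operations: 7
Edit distance = 7


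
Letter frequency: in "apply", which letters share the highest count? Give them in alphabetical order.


Word: "apply"
Letter counts:
  'a': 1
  'l': 1
  'p': 2
  'y': 1
Maximum count = 2
Most frequent = 'p' (2 times each)


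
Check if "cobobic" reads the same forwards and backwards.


Word: "cobobic"
Reversed: "ciboboc"
Forward == Backward? cobobic != ciboboc
Palindrome = No


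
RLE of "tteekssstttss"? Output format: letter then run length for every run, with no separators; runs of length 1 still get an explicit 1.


String: "tteekssstttss"
Scanning for consecutive runs:
  't' x 2
  'e' x 2
  'k' x 1
  's' x 3
  't' x 3
  's' x 2
RLE = "t2e2k1s3t3s2"


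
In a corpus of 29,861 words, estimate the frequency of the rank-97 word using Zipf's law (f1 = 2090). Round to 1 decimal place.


Zipf's law: f(r) = f(1) / r
f(1) = 2090
f(97) = 2090 / 97
= 21.5 occurrences


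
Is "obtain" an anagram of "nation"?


Word 1: "nation" → sorted: ainnot
Word 2: "obtain" → sorted: abinot
Same letters? ainnot != abinot
Anagram = No


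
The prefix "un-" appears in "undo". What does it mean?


Prefix: un-
As in: undo -> un- + do
Meaning = not / reverse


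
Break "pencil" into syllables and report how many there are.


Word: "pencil"
Syllable breakdown: pen-cil
Counting: 2 parts
= 2 syllables


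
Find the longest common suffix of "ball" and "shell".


Word 1: "ball"
Word 2: "shell"
Comparing from end:
  Pos -1: 'l' == 'l'
  Pos -2: 'l' == 'l'
  Pos -3: 'a' != 'e' (stop)
LCS = "ll" (length 2)


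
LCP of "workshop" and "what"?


Word 1: "workshop"
Word 2: "what"
Comparing from start:
  Pos 0: 'w' == 'w'
  Pos 1: 'o' != 'h' (stop)
LCP = "w" (length 1)


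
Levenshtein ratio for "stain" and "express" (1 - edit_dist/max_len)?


Word 1: "stain" (length 5)
Word 2: "express" (length 7)
One optimal edit sequence:
  1. insert 'e'  (+1)
  2. insert 'x'  (+1)
  3. substitute 's' -> 'p'  (+1)
  4. substitute 't' -> 'r'  (+1)
  5. substitute 'a' -> 'e'  (+1)
  6. substitute 'i' -> 's'  (+1)
  7. substitute 'n' -> 's'  (+1)
Edit distance = 7
Max length = max(5, 7) = 7
Similarity = 1 - 7/7
= 0.0000


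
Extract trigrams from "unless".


Word: "unless" (length 6)
Number of trigrams = 6 - 3 + 1 = 4
  Position 0: "unl"
  Position 1: "nle"
  Position 2: "les"
  Position 3: "ess"
Trigrams = "unl", "nle", "les", "ess"


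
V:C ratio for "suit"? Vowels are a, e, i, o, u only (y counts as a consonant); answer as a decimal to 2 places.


Word: "suit"
Vowels (a,e,i,o,u): 2
Consonants: 2
Ratio = 2/2
= 1.00


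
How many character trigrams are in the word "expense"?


Word: "expense" (length 7)
Number of 3-grams = length - 3 + 1 = 7 - 3 + 1
= 5


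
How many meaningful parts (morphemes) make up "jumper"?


Word: "jumper"
Morphemes: jump / -er
Each morpheme carries meaning
= 2 morphemes


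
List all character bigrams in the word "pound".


Word: "pound" (length 5)
Number of bigrams = 5 - 2 + 1 = 4
  Position 0: "po"
  Position 1: "ou"
  Position 2: "un"
  Position 3: "nd"
Bigrams = "po", "ou", "un", "nd"


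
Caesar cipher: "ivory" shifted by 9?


Word: "ivory"
Shift: 9
Each letter → (letter + shift) mod 26:
  'i' (8) + 9 = 17 → 'r'
  'v' (21) + 9 = 4 → 'e'
  'o' (14) + 9 = 23 → 'x'
  'r' (17) + 9 = 0 → 'a'
  'y' (24) + 9 = 7 → 'h'
Result = "rexah"


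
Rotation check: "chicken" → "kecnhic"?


Word: "chicken", Candidate: "kecnhic"
Method: check if candidate is substring of word+word
"chickenchicken" contains "kecnhic"? No
Is rotation = No


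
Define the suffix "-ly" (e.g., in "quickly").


Suffix: -ly
Example: quickly (quick + -ly)
Meaning = in a manner


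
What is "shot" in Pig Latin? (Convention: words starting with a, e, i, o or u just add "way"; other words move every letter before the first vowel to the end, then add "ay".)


Word: "shot"
Starts with consonant(s) → move to end, add 'ay'
Consonant cluster: "sh"
Pig Latin = "otshay"


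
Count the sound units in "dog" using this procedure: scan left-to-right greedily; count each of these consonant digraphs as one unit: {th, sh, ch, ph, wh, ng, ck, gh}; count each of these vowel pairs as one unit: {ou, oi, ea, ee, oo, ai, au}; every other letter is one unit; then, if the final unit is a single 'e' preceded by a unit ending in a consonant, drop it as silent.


Word: "dog" (3 letters)
Left-to-right scan:
  1. 'd' (letter)
  2. 'o' (letter)
  3. 'g' (letter)
Units from scan: 3
Sound units = 3 units


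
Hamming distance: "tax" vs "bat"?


Comparing character by character (same length = 3):
  Pos 0: 't' vs 'b' !=
  Pos 1: 'a' vs 'a' =
  Pos 2: 'x' vs 't' !=
Hamming distance = 2


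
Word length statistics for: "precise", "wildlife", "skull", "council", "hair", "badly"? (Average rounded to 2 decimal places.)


Lengths: "precise"=7, "wildlife"=8, "skull"=5, "council"=7, "hair"=4, "badly"=5
Sum = 36, Count = 6
Average = 36/6 = 6.00
= avg=6.00, min=4, max=8


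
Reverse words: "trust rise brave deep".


Original: "trust rise brave deep"
Words (1..n): trust | rise | brave | deep
Reversed (n..1): deep | brave | rise | trust
Result = "deep brave rise trust"


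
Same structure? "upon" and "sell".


Pattern of "upon": [0, 1, 2, 3]
Pattern of "sell": [0, 1, 2, 2]
Patterns do not match
Same pattern = No


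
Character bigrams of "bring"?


Word: "bring" (length 5)
Number of bigrams = 5 - 2 + 1 = 4
  Position 0: "br"
  Position 1: "ri"
  Position 2: "in"
  Position 3: "ng"
Bigrams = "br", "ri", "in", "ng"


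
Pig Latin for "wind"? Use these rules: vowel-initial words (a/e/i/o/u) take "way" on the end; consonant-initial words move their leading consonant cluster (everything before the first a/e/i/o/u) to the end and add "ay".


Word: "wind"
Starts with consonant(s) → move to end, add 'ay'
Consonant cluster: "w"
Pig Latin = "indway"


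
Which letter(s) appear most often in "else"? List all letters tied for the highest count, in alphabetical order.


Word: "else"
Letter counts:
  'e': 2
  'l': 1
  's': 1
Maximum count = 2
Most frequent = 'e' (2 times each)


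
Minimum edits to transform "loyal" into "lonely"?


Word 1: "loyal" (length 5)
Word 2: "lonely" (length 6)
One optimal edit sequence (insert/delete/substitute each cost 1):
  1. keep 'l'
  2. keep 'o'
  3. substitute 'y' -> 'n'  (+1)
  4. substitute 'a' -> 'e'  (+1)
  5. keep 'l'
  6. insert 'y'  (+1)
Total edit operations: 3
Edit distance = 3


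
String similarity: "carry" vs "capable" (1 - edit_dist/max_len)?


Word 1: "carry" (length 5)
Word 2: "capable" (length 7)
One optimal edit sequence:
  1. keep 'c'
  2. insert 'a'  (+1)
  3. insert 'p'  (+1)
  4. keep 'a'
  5. substitute 'r' -> 'b'  (+1)
  6. substitute 'r' -> 'l'  (+1)
  7. substitute 'y' -> 'e'  (+1)
Edit distance = 5
Max length = max(5, 7) = 7
Similarity = 1 - 5/7
= 0.2857


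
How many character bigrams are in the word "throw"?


Word: "throw" (length 5)
Number of 2-grams = length - 2 + 1 = 5 - 2 + 1
= 4


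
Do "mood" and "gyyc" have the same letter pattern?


Pattern of "mood": [0, 1, 1, 2]
Pattern of "gyyc": [0, 1, 1, 2]
Patterns match
Same pattern = Yes


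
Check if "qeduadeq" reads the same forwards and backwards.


Word: "qeduadeq"
Reversed: "qedaudeq"
Forward == Backward? qeduadeq != qedaudeq
Palindrome = No


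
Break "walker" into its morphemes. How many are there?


Word: "walker"
Morphemes: walk / -er
Each morpheme carries meaning
= 2 morphemes


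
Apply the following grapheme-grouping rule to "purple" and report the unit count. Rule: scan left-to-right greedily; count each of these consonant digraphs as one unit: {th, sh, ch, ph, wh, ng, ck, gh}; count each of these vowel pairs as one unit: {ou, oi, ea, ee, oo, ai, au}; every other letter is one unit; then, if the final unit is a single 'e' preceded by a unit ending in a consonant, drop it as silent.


Word: "purple" (6 letters)
Left-to-right scan:
  1. 'p' (letter)
  2. 'u' (letter)
  3. 'r' (letter)
  4. 'p' (letter)
  5. 'l' (letter)
  6. 'e' (letter)
Units from scan: 6
Final unit is 'e' after a consonant -> drop as silent (-1)
Sound units = 5 units


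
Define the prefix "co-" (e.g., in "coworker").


Prefix: co-
As in: coworker -> co- + worker
Meaning = together


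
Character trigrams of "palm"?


Word: "palm" (length 4)
Number of trigrams = 4 - 3 + 1 = 2
  Position 0: "pal"
  Position 1: "alm"
Trigrams = "pal", "alm"


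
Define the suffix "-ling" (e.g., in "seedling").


Suffix: -ling
As in: seedling -> seed + -ling
Meaning = small / young


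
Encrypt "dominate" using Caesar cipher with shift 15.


Word: "dominate"
Shift: 15
Each letter → (letter + shift) mod 26:
  'd' (3) + 15 = 18 → 's'
  'o' (14) + 15 = 3 → 'd'
  'm' (12) + 15 = 1 → 'b'
  'i' (8) + 15 = 23 → 'x'
  'n' (13) + 15 = 2 → 'c'
  'a' (0) + 15 = 15 → 'p'
  't' (19) + 15 = 8 → 'i'
  'e' (4) + 15 = 19 → 't'
Result = "sdbxcpit"


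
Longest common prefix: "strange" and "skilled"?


Word 1: "strange"
Word 2: "skilled"
Comparing from start:
  Pos 0: 's' == 's'
  Pos 1: 't' != 'k' (stop)
LCP = "s" (length 1)


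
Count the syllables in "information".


Word: "information"
Syllable breakdown: in / for / ma / tion
Counting: 4 parts
= 4 syllables


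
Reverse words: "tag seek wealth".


Original: "tag seek wealth"
Words (1..n): tag | seek | wealth
Reversed (n..1): wealth | seek | tag
Result = "wealth seek tag"


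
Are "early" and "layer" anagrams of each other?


Word 1: "early" → sorted: aelry
Word 2: "layer" → sorted: aelry
Same letters? aelry == aelry
Anagram = Yes


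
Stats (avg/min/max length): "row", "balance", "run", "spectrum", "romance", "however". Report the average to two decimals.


Lengths: "row"=3, "balance"=7, "run"=3, "spectrum"=8, "romance"=7, "however"=7
Sum = 35, Count = 6
Average = 35/6 = 5.83
= avg=5.83, min=3, max=8


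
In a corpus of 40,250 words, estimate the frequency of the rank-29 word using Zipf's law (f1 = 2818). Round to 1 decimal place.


Zipf's law: f(r) = f(1) / r
f(1) = 2818
f(29) = 2818 / 29
= 97.2 occurrences


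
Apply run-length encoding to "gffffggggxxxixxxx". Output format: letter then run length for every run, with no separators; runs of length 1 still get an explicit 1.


String: "gffffggggxxxixxxx"
Scanning for consecutive runs:
  'g' x 1
  'f' x 4
  'g' x 4
  'x' x 3
  'i' x 1
  'x' x 4
RLE = "g1f4g4x3i1x4"


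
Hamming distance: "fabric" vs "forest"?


Comparing character by character (same length = 6):
  Pos 0: 'f' vs 'f' =
  Pos 1: 'a' vs 'o' !=
  Pos 2: 'b' vs 'r' !=
  Pos 3: 'r' vs 'e' !=
  Pos 4: 'i' vs 's' !=
  Pos 5: 'c' vs 't' !=
Hamming distance = 5


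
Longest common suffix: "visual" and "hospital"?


Word 1: "visual"
Word 2: "hospital"
Comparing from end:
  Pos -1: 'l' == 'l'
  Pos -2: 'a' == 'a'
  Pos -3: 'u' != 't' (stop)
LCS = "al" (length 2)


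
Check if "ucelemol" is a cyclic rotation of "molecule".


Word: "molecule", Candidate: "ucelemol"
Method: check if candidate is substring of word+word
"moleculemolecule" contains "ucelemol"? No
Is rotation = No


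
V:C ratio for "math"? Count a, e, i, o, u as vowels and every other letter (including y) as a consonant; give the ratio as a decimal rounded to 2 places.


Word: "math"
Vowels (a,e,i,o,u): 1
Consonants: 3
Ratio = 1/3
= 0.33


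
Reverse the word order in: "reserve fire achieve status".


Original: "reserve fire achieve status"
Words (1..n): reserve | fire | achieve | status
Reversed (n..1): status | achieve | fire | reserve
Result = "status achieve fire reserve"


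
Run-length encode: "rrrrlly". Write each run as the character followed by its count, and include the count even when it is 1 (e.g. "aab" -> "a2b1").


String: "rrrrlly"
Scanning for consecutive runs:
  'r' x 4
  'l' x 2
  'y' x 1
RLE = "r4l2y1"


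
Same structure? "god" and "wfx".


Pattern of "god": [0, 1, 2]
Pattern of "wfx": [0, 1, 2]
Patterns match
Same pattern = Yes


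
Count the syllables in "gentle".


Word: "gentle"
Syllable breakdown: gen / tle
Counting: 2 parts
= 2 syllables


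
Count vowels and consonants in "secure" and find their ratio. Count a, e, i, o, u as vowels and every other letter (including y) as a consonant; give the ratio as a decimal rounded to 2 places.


Word: "secure"
Vowels (a,e,i,o,u): 3
Consonants: 3
Ratio = 3/3
= 1.00


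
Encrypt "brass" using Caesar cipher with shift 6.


Word: "brass"
Shift: 6
Each letter → (letter + shift) mod 26:
  'b' (1) + 6 = 7 → 'h'
  'r' (17) + 6 = 23 → 'x'
  'a' (0) + 6 = 6 → 'g'
  's' (18) + 6 = 24 → 'y'
  's' (18) + 6 = 24 → 'y'
Result = "hxgyy"


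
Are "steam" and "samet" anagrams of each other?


Word 1: "steam" → sorted: aemst
Word 2: "samet" → sorted: aemst
Same letters? aemst == aemst
Anagram = Yes


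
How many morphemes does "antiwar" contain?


Word: "antiwar"
Morphemes: anti- / war
Each morpheme carries meaning
= 2 morphemes


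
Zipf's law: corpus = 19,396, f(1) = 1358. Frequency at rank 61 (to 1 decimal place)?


Zipf's law: f(r) = f(1) / r
f(1) = 1358
f(61) = 1358 / 61
= 22.3 occurrences


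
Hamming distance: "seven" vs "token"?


Comparing character by character (same length = 5):
  Pos 0: 's' vs 't' !=
  Pos 1: 'e' vs 'o' !=
  Pos 2: 'v' vs 'k' !=
  Pos 3: 'e' vs 'e' =
  Pos 4: 'n' vs 'n' =
Hamming distance = 3


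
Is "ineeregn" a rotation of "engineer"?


Word: "engineer", Candidate: "ineeregn"
Method: check if candidate is substring of word+word
"engineerengineer" contains "ineeregn"? No
Is rotation = No


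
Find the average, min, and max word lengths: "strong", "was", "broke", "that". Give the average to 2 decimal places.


Lengths: "strong"=6, "was"=3, "broke"=5, "that"=4
Sum = 18, Count = 4
Average = 18/4 = 4.50
= avg=4.50, min=3, max=6


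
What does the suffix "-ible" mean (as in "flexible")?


Suffix: -ible
As in: flexible -> flex + -ible
Meaning = capable of


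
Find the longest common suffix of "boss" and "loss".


Word 1: "boss"
Word 2: "loss"
Comparing from end:
  Pos -1: 's' == 's'
  Pos -2: 's' == 's'
  Pos -3: 'o' == 'o'
  Pos -4: 'b' != 'l' (stop)
LCS = "oss" (length 3)


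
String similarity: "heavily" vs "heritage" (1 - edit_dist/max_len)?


Word 1: "heavily" (length 7)
Word 2: "heritage" (length 8)
One optimal edit sequence:
  1. keep 'h'
  2. keep 'e'
  3. insert 'r'  (+1)
  4. substitute 'a' -> 'i'  (+1)
  5. substitute 'v' -> 't'  (+1)
  6. substitute 'i' -> 'a'  (+1)
  7. substitute 'l' -> 'g'  (+1)
  8. substitute 'y' -> 'e'  (+1)
Edit distance = 6
Max length = max(7, 8) = 8
Similarity = 1 - 6/8
= 0.2500


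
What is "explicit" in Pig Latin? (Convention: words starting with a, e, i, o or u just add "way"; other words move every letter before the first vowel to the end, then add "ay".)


Word: "explicit"
Starts with vowel → add 'way'
Pig Latin = "explicitway"


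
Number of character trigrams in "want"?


Word: "want" (length 4)
Number of 3-grams = length - 3 + 1 = 4 - 3 + 1
= 2


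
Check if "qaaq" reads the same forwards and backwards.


Word: "qaaq"
Reversed: "qaaq"
Forward == Backward? qaaq == qaaq
Palindrome = Yes


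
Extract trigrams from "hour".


Word: "hour" (length 4)
Number of trigrams = 4 - 3 + 1 = 2
  Position 0: "hou"
  Position 1: "our"
Trigrams = "hou", "our"


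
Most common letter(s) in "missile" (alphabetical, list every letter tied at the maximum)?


Word: "missile"
Letter counts:
  'e': 1
  'i': 2
  'l': 1
  'm': 1
  's': 2
Maximum count = 2
Most frequent = 'i', 's' (2 times each)


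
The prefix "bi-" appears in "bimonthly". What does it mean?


Prefix: bi-
Example: bimonthly = bi- + monthly
Meaning = two


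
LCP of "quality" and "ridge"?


Word 1: "quality"
Word 2: "ridge"
Comparing from start:
  Pos 0: 'q' != 'r' (stop)
LCP = "" (length 0)


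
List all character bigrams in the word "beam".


Word: "beam" (length 4)
Number of bigrams = 4 - 2 + 1 = 3
  Position 0: "be"
  Position 1: "ea"
  Position 2: "am"
Bigrams = "be", "ea", "am"


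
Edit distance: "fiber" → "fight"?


Word 1: "fiber" (length 5)
Word 2: "fight" (length 5)
One optimal edit sequence (insert/delete/substitute each cost 1):
  1. keep 'f'
  2. keep 'i'
  3. substitute 'b' -> 'g'  (+1)
  4. substitute 'e' -> 'h'  (+1)
  5. substitute 'r' -> 't'  (+1)
Total edit operations: 3
Edit distance = 3


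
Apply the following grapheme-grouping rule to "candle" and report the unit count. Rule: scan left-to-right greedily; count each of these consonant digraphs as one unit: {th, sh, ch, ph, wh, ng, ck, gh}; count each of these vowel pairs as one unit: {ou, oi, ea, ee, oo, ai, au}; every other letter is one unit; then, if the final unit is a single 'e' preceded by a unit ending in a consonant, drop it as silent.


Word: "candle" (6 letters)
Left-to-right scan:
  (1) 'c' (letter)
  (2) 'a' (letter)
  (3) 'n' (letter)
  (4) 'd' (letter)
  (5) 'l' (letter)
  (6) 'e' (letter)
Units from scan: 6
Final unit is 'e' after a consonant -> drop as silent (-1)
Sound units = 5 units


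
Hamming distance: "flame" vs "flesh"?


Comparing character by character (same length = 5):
  Pos 0: 'f' vs 'f' =
  Pos 1: 'l' vs 'l' =
  Pos 2: 'a' vs 'e' !=
  Pos 3: 'm' vs 's' !=
  Pos 4: 'e' vs 'h' !=
Hamming distance = 3


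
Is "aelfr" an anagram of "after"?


Word 1: "after" → sorted: aefrt
Word 2: "aelfr" → sorted: aeflr
Same letters? aefrt != aeflr
Anagram = No


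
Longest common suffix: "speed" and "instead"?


Word 1: "speed"
Word 2: "instead"
Comparing from end:
  Pos -1: 'd' == 'd'
  Pos -2: 'e' != 'a' (stop)
LCS = "d" (length 1)


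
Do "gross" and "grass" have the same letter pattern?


Pattern of "gross": [0, 1, 2, 3, 3]
Pattern of "grass": [0, 1, 2, 3, 3]
Patterns match
Same pattern = Yes


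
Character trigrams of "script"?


Word: "script" (length 6)
Number of trigrams = 6 - 3 + 1 = 4
  Position 0: "scr"
  Position 1: "cri"
  Position 2: "rip"
  Position 3: "ipt"
Trigrams = "scr", "cri", "rip", "ipt"


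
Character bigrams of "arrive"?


Word: "arrive" (length 6)
Number of bigrams = 6 - 2 + 1 = 5
  Position 0: "ar"
  Position 1: "rr"
  Position 2: "ri"
  Position 3: "iv"
  Position 4: "ve"
Bigrams = "ar", "rr", "ri", "iv", "ve"


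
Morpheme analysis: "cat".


Word: "cat"
Morphemes: cat
Each morpheme carries meaning
= 1 morpheme


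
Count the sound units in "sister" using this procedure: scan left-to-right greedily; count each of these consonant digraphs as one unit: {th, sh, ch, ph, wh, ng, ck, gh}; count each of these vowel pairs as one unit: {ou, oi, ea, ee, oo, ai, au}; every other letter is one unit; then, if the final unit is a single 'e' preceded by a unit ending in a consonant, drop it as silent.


Word: "sister" (6 letters)
Left-to-right scan:
  [1] 's' (letter)
  [2] 'i' (letter)
  [3] 's' (letter)
  [4] 't' (letter)
  [5] 'e' (letter)
  [6] 'r' (letter)
Units from scan: 6
Sound units = 6 units


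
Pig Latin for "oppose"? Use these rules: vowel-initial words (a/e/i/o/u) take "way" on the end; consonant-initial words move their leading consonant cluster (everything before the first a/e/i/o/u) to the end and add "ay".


Word: "oppose"
Starts with vowel → add 'way'
Pig Latin = "opposeway"


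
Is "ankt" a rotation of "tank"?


Word: "tank", Candidate: "ankt"
Method: check if candidate is substring of word+word
"tanktank" contains "ankt"? Yes
Is rotation = Yes


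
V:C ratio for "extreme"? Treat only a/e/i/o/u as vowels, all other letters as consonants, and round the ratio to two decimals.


Word: "extreme"
Vowels (a,e,i,o,u): 3
Consonants: 4
Ratio = 3/4
= 0.75


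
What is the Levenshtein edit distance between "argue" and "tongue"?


Word 1: "argue" (length 5)
Word 2: "tongue" (length 6)
One optimal edit sequence (insert/delete/substitute each cost 1):
  1. insert 't'  (+1)
  2. substitute 'a' -> 'o'  (+1)
  3. substitute 'r' -> 'n'  (+1)
  4. keep 'g'
  5. keep 'u'
  6. keep 'e'
Total edit operations: 3
Edit distance = 3


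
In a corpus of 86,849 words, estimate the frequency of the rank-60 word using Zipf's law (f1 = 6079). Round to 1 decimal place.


Zipf's law: f(r) = f(1) / r
f(1) = 6079
f(60) = 6079 / 60
= 101.3 occurrences


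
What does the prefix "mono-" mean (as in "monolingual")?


Prefix: mono-
Example: monolingual (mono- + lingual)
Meaning = one


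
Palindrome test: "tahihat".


Word: "tahihat"
Reversed: "tahihat"
Forward == Backward? tahihat == tahihat
Palindrome = Yes


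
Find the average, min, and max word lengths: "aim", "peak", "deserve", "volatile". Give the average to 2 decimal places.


Lengths: "aim"=3, "peak"=4, "deserve"=7, "volatile"=8
Sum = 22, Count = 4
Average = 22/4 = 5.50
= avg=5.50, min=3, max=8


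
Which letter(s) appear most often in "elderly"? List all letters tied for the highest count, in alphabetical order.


Word: "elderly"
Letter counts:
  'd': 1
  'e': 2
  'l': 2
  'r': 1
  'y': 1
Maximum count = 2
Most frequent = 'e', 'l' (2 times each)


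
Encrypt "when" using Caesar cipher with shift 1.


Word: "when"
Shift: 1
Each letter → (letter + shift) mod 26:
  'w' (22) + 1 = 23 → 'x'
  'h' (7) + 1 = 8 → 'i'
  'e' (4) + 1 = 5 → 'f'
  'n' (13) + 1 = 14 → 'o'
Result = "xifo"


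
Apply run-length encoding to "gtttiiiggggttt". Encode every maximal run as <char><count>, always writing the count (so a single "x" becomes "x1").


String: "gtttiiiggggttt"
Scanning for consecutive runs:
  'g' x 1
  't' x 3
  'i' x 3
  'g' x 4
  't' x 3
RLE = "g1t3i3g4t3"


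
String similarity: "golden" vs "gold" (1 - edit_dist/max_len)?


Word 1: "golden" (length 6)
Word 2: "gold" (length 4)
One optimal edit sequence:
  1. keep 'g'
  2. keep 'o'
  3. keep 'l'
  4. keep 'd'
  5. delete 'e'  (+1)
  6. delete 'n'  (+1)
Edit distance = 2
Max length = max(6, 4) = 6
Similarity = 1 - 2/6
= 0.6667


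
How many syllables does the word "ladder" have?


Word: "ladder"
Syllable breakdown: lad · der
Counting: 2 parts
= 2 syllables


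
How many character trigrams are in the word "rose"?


Word: "rose" (length 4)
Number of 3-grams = length - 3 + 1 = 4 - 3 + 1
= 2


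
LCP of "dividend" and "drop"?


Word 1: "dividend"
Word 2: "drop"
Comparing from start:
  Pos 0: 'd' == 'd'
  Pos 1: 'i' != 'r' (stop)
LCP = "d" (length 1)


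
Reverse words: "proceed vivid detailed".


Original: "proceed vivid detailed"
Words (1..n): proceed | vivid | detailed
Reversed (n..1): detailed | vivid | proceed
Result = "detailed vivid proceed"


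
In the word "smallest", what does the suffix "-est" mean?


Suffix: -est
Example: smallest (small + -est)
Meaning = most


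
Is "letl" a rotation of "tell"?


Word: "tell", Candidate: "letl"
Method: check if candidate is substring of word+word
"telltell" contains "letl"? No
Is rotation = No


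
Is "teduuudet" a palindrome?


Word: "teduuudet"
Reversed: "teduuudet"
Forward == Backward? teduuudet == teduuudet
Palindrome = Yes


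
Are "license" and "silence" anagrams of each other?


Word 1: "license" → sorted: ceeilns
Word 2: "silence" → sorted: ceeilns
Same letters? ceeilns == ceeilns
Anagram = Yes


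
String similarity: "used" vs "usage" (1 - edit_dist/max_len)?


Word 1: "used" (length 4)
Word 2: "usage" (length 5)
One optimal edit sequence:
  1. keep 'u'
  2. keep 's'
  3. insert 'a'  (+1)
  4. substitute 'e' -> 'g'  (+1)
  5. substitute 'd' -> 'e'  (+1)
Edit distance = 3
Max length = max(4, 5) = 5
Similarity = 1 - 3/5
= 0.4000


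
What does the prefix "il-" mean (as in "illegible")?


Prefix: il-
Example: illegible = il- + legible
Meaning = not


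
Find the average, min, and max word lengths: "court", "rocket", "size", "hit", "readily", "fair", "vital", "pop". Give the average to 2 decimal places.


Lengths: "court"=5, "rocket"=6, "size"=4, "hit"=3, "readily"=7, "fair"=4, "vital"=5, "pop"=3
Sum = 37, Count = 8
Average = 37/8 = 4.63
= avg=4.63, min=3, max=7


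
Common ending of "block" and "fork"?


Word 1: "block"
Word 2: "fork"
Comparing from end:
  Pos -1: 'k' == 'k'
  Pos -2: 'c' != 'r' (stop)
LCS = "k" (length 1)


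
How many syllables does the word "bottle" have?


Word: "bottle"
Syllable breakdown: bot-tle
Counting: 2 parts
= 2 syllables


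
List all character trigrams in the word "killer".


Word: "killer" (length 6)
Number of trigrams = 6 - 3 + 1 = 4
  Position 0: "kil"
  Position 1: "ill"
  Position 2: "lle"
  Position 3: "ler"
Trigrams = "kil", "ill", "lle", "ler"


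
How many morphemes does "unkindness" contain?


Word: "unkindness"
Morphemes: un- + kind + -ness
Each morpheme carries meaning
= 3 morphemes


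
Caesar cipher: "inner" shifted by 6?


Word: "inner"
Shift: 6
Each letter → (letter + shift) mod 26:
  'i' (8) + 6 = 14 → 'o'
  'n' (13) + 6 = 19 → 't'
  'n' (13) + 6 = 19 → 't'
  'e' (4) + 6 = 10 → 'k'
  'r' (17) + 6 = 23 → 'x'
Result = "ottkx"


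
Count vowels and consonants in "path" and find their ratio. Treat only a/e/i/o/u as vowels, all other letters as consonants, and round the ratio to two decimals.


Word: "path"
Vowels (a,e,i,o,u): 1
Consonants: 3
Ratio = 1/3
= 0.33


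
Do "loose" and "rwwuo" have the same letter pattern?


Pattern of "loose": [0, 1, 1, 2, 3]
Pattern of "rwwuo": [0, 1, 1, 2, 3]
Patterns match
Same pattern = Yes


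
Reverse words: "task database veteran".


Original: "task database veteran"
Words (1..n): task | database | veteran
Reversed (n..1): veteran | database | task
Result = "veteran database task"


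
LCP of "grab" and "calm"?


Word 1: "grab"
Word 2: "calm"
Comparing from start:
  Pos 0: 'g' != 'c' (stop)
LCP = "" (length 0)


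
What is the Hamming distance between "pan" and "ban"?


Comparing character by character (same length = 3):
  Pos 0: 'p' vs 'b' !=
  Pos 1: 'a' vs 'a' =
  Pos 2: 'n' vs 'n' =
Hamming distance = 1


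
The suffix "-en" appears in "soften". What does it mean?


Suffix: -en
Example: soften (soft + -en)
Meaning = to make / become


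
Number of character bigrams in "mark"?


Word: "mark" (length 4)
Number of 2-grams = length - 2 + 1 = 4 - 2 + 1
= 3


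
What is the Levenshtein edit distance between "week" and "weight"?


Word 1: "week" (length 4)
Word 2: "weight" (length 6)
One optimal edit sequence (insert/delete/substitute each cost 1):
  1. keep 'w'
  2. keep 'e'
  3. insert 'i'  (+1)
  4. insert 'g'  (+1)
  5. substitute 'e' -> 'h'  (+1)
  6. substitute 'k' -> 't'  (+1)
Total edit operations: 4
Edit distance = 4


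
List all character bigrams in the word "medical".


Word: "medical" (length 7)
Number of bigrams = 7 - 2 + 1 = 6
  Position 0: "me"
  Position 1: "ed"
  Position 2: "di"
  Position 3: "ic"
  Position 4: "ca"
  Position 5: "al"
Bigrams = "me", "ed", "di", "ic", "ca", "al"


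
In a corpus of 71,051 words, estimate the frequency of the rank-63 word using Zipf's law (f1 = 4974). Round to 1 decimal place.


Zipf's law: f(r) = f(1) / r
f(1) = 4974
f(63) = 4974 / 63
= 79.0 occurrences


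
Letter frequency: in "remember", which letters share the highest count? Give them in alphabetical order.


Word: "remember"
Letter counts:
  'b': 1
  'e': 3
  'm': 2
  'r': 2
Maximum count = 3
Most frequent = 'e' (3 times each)


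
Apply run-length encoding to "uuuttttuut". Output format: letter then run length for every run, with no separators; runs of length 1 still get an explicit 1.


String: "uuuttttuut"
Scanning for consecutive runs:
  'u' x 3
  't' x 4
  'u' x 2
  't' x 1
RLE = "u3t4u2t1"


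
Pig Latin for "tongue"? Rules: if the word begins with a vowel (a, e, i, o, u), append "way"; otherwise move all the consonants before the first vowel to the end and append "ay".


Word: "tongue"
Starts with consonant(s) → move to end, add 'ay'
Consonant cluster: "t"
Pig Latin = "onguetay"


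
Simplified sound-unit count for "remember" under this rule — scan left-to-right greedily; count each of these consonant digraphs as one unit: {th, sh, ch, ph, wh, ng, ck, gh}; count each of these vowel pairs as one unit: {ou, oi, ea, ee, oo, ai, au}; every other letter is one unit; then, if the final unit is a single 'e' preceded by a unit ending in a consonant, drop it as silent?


Word: "remember" (8 letters)
Left-to-right scan:
  (1) 'r' (letter)
  (2) 'e' (letter)
  (3) 'm' (letter)
  (4) 'e' (letter)
  (5) 'm' (letter)
  (6) 'b' (letter)
  (7) 'e' (letter)
  (8) 'r' (letter)
Units from scan: 8
Sound units = 8 units


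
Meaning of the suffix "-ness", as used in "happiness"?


Suffix: -ness
Example: happiness = happy + -ness, with a spelling change
Meaning = state of being


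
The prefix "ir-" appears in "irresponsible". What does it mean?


Prefix: ir-
Example: irresponsible = ir- + responsible
Meaning = not


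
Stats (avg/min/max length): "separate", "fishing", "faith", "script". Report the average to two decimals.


Lengths: "separate"=8, "fishing"=7, "faith"=5, "script"=6
Sum = 26, Count = 4
Average = 26/4 = 6.50
= avg=6.50, min=5, max=8


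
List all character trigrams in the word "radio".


Word: "radio" (length 5)
Number of trigrams = 5 - 3 + 1 = 3
  Position 0: "rad"
  Position 1: "adi"
  Position 2: "dio"
Trigrams = "rad", "adi", "dio"


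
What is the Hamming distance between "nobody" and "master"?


Comparing character by character (same length = 6):
  Pos 0: 'n' vs 'm' !=
  Pos 1: 'o' vs 'a' !=
  Pos 2: 'b' vs 's' !=
  Pos 3: 'o' vs 't' !=
  Pos 4: 'd' vs 'e' !=
  Pos 5: 'y' vs 'r' !=
Hamming distance = 6


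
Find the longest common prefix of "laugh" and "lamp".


Word 1: "laugh"
Word 2: "lamp"
Comparing from start:
  Pos 0: 'l' == 'l'
  Pos 1: 'a' == 'a'
  Pos 2: 'u' != 'm' (stop)
LCP = "la" (length 2)


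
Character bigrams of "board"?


Word: "board" (length 5)
Number of bigrams = 5 - 2 + 1 = 4
  Position 0: "bo"
  Position 1: "oa"
  Position 2: "ar"
  Position 3: "rd"
Bigrams = "bo", "oa", "ar", "rd"


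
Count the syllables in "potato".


Word: "potato"
Syllable breakdown: po-ta-to
Counting: 3 parts
= 3 syllables


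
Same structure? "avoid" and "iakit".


Pattern of "avoid": [0, 1, 2, 3, 4]
Pattern of "iakit": [0, 1, 2, 0, 3]
Patterns do not match
Same pattern = No


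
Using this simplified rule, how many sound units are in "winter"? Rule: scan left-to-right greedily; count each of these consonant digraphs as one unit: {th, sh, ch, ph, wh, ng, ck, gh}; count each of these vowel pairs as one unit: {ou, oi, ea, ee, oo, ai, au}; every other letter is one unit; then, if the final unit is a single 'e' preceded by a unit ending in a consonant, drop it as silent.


Word: "winter" (6 letters)
Left-to-right scan:
  (1) 'w' (letter)
  (2) 'i' (letter)
  (3) 'n' (letter)
  (4) 't' (letter)
  (5) 'e' (letter)
  (6) 'r' (letter)
Units from scan: 6
Sound units = 6 units


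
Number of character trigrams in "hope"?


Word: "hope" (length 4)
Number of 3-grams = length - 3 + 1 = 4 - 3 + 1
= 2


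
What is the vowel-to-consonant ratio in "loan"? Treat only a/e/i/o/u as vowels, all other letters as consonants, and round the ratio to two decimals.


Word: "loan"
Vowels (a,e,i,o,u): 2
Consonants: 2
Ratio = 2/2
= 1.00


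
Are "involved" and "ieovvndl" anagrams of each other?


Word 1: "involved" → sorted: deilnovv
Word 2: "ieovvndl" → sorted: deilnovv
Same letters? deilnovv == deilnovv
Anagram = Yes


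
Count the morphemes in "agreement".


Word: "agreement"
Morphemes: agree + -ment
Each morpheme carries meaning
= 2 morphemes


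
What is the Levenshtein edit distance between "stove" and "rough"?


Word 1: "stove" (length 5)
Word 2: "rough" (length 5)
One optimal edit sequence (insert/delete/substitute each cost 1):
  1. substitute 's' -> 'r'  (+1)
  2. substitute 't' -> 'o'  (+1)
  3. substitute 'o' -> 'u'  (+1)
  4. substitute 'v' -> 'g'  (+1)
  5. substitute 'e' -> 'h'  (+1)
Total edit operations: 5
Edit distance = 5
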